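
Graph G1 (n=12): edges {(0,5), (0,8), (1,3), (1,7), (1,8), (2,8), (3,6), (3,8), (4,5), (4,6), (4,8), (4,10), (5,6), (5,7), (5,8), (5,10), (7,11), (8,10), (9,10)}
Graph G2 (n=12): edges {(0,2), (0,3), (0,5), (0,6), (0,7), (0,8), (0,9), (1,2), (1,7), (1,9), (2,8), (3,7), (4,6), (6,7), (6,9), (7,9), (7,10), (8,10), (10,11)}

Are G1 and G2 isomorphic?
Yes, isomorphic

The graphs are isomorphic.
One valid mapping φ: V(G1) → V(G2): 0→3, 1→8, 2→5, 3→2, 4→9, 5→7, 6→1, 7→10, 8→0, 9→4, 10→6, 11→11

Verify φ preserves adjacency — for each edge of G1, its image is an edge of G2:
  (0,5) → (φ(0),φ(5)) = (3,7) ∈ E(G2) ✓
  (0,8) → (φ(0),φ(8)) = (0,3) ∈ E(G2) ✓
  (1,3) → (φ(1),φ(3)) = (2,8) ∈ E(G2) ✓
  (1,7) → (φ(1),φ(7)) = (8,10) ∈ E(G2) ✓
  (1,8) → (φ(1),φ(8)) = (0,8) ∈ E(G2) ✓
  (2,8) → (φ(2),φ(8)) = (0,5) ∈ E(G2) ✓
  (3,6) → (φ(3),φ(6)) = (1,2) ∈ E(G2) ✓
  (3,8) → (φ(3),φ(8)) = (0,2) ∈ E(G2) ✓
  (4,5) → (φ(4),φ(5)) = (7,9) ∈ E(G2) ✓
  (4,6) → (φ(4),φ(6)) = (1,9) ∈ E(G2) ✓
  (4,8) → (φ(4),φ(8)) = (0,9) ∈ E(G2) ✓
  (4,10) → (φ(4),φ(10)) = (6,9) ∈ E(G2) ✓
  (5,6) → (φ(5),φ(6)) = (1,7) ∈ E(G2) ✓
  (5,7) → (φ(5),φ(7)) = (7,10) ∈ E(G2) ✓
  (5,8) → (φ(5),φ(8)) = (0,7) ∈ E(G2) ✓
  (5,10) → (φ(5),φ(10)) = (6,7) ∈ E(G2) ✓
  (7,11) → (φ(7),φ(11)) = (10,11) ∈ E(G2) ✓
  (8,10) → (φ(8),φ(10)) = (0,6) ∈ E(G2) ✓
  (9,10) → (φ(9),φ(10)) = (4,6) ∈ E(G2) ✓
All 19 edges of G1 map to edges of G2, and |E(G1)| = |E(G2)| = 19, so φ is a bijection on edges as well as vertices. Hence G1 ≅ G2.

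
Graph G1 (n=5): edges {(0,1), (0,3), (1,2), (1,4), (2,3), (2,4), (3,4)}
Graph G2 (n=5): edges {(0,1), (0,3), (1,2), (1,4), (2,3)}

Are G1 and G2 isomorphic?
No, not isomorphic

The graphs are NOT isomorphic.

Counting edges: G1 has 7 edge(s); G2 has 5 edge(s).
Edge count is an isomorphism invariant (a bijection on vertices induces a bijection on edges), so differing edge counts rule out isomorphism.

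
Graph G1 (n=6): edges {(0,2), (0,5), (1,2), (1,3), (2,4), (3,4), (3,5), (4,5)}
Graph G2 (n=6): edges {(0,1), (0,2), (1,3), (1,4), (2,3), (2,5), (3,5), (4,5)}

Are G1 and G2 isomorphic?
Yes, isomorphic

The graphs are isomorphic.
One valid mapping φ: V(G1) → V(G2): 0→0, 1→4, 2→1, 3→5, 4→3, 5→2

Verify φ preserves adjacency — for each edge of G1, its image is an edge of G2:
  (0,2) → (φ(0),φ(2)) = (0,1) ∈ E(G2) ✓
  (0,5) → (φ(0),φ(5)) = (0,2) ∈ E(G2) ✓
  (1,2) → (φ(1),φ(2)) = (1,4) ∈ E(G2) ✓
  (1,3) → (φ(1),φ(3)) = (4,5) ∈ E(G2) ✓
  (2,4) → (φ(2),φ(4)) = (1,3) ∈ E(G2) ✓
  (3,4) → (φ(3),φ(4)) = (3,5) ∈ E(G2) ✓
  (3,5) → (φ(3),φ(5)) = (2,5) ∈ E(G2) ✓
  (4,5) → (φ(4),φ(5)) = (2,3) ∈ E(G2) ✓
All 8 edges of G1 map to edges of G2, and |E(G1)| = |E(G2)| = 8, so φ is a bijection on edges as well as vertices. Hence G1 ≅ G2.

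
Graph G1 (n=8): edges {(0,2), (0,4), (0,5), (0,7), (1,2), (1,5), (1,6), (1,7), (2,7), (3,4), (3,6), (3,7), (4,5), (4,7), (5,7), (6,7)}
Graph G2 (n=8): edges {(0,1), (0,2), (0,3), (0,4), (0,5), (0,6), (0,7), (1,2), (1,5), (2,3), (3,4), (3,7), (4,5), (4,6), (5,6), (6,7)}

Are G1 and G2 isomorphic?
Yes, isomorphic

The graphs are isomorphic.
One valid mapping φ: V(G1) → V(G2): 0→6, 1→3, 2→7, 3→1, 4→5, 5→4, 6→2, 7→0

Verify φ preserves adjacency — for each edge of G1, its image is an edge of G2:
  (0,2) → (φ(0),φ(2)) = (6,7) ∈ E(G2) ✓
  (0,4) → (φ(0),φ(4)) = (5,6) ∈ E(G2) ✓
  (0,5) → (φ(0),φ(5)) = (4,6) ∈ E(G2) ✓
  (0,7) → (φ(0),φ(7)) = (0,6) ∈ E(G2) ✓
  (1,2) → (φ(1),φ(2)) = (3,7) ∈ E(G2) ✓
  (1,5) → (φ(1),φ(5)) = (3,4) ∈ E(G2) ✓
  (1,6) → (φ(1),φ(6)) = (2,3) ∈ E(G2) ✓
  (1,7) → (φ(1),φ(7)) = (0,3) ∈ E(G2) ✓
  (2,7) → (φ(2),φ(7)) = (0,7) ∈ E(G2) ✓
  (3,4) → (φ(3),φ(4)) = (1,5) ∈ E(G2) ✓
  (3,6) → (φ(3),φ(6)) = (1,2) ∈ E(G2) ✓
  (3,7) → (φ(3),φ(7)) = (0,1) ∈ E(G2) ✓
  (4,5) → (φ(4),φ(5)) = (4,5) ∈ E(G2) ✓
  (4,7) → (φ(4),φ(7)) = (0,5) ∈ E(G2) ✓
  (5,7) → (φ(5),φ(7)) = (0,4) ∈ E(G2) ✓
  (6,7) → (φ(6),φ(7)) = (0,2) ∈ E(G2) ✓
All 16 edges of G1 map to edges of G2, and |E(G1)| = |E(G2)| = 16, so φ is a bijection on edges as well as vertices. Hence G1 ≅ G2.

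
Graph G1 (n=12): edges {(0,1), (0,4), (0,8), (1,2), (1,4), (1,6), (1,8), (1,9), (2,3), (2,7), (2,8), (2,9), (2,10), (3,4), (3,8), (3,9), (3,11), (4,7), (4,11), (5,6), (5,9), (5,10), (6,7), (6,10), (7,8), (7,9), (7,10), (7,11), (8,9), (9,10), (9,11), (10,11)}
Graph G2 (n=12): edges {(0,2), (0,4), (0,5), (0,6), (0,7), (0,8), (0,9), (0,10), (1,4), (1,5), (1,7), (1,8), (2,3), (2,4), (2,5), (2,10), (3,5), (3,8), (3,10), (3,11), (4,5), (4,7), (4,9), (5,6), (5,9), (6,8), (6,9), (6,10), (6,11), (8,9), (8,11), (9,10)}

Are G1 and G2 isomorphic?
Yes, isomorphic

The graphs are isomorphic.
One valid mapping φ: V(G1) → V(G2): 0→11, 1→8, 2→9, 3→10, 4→3, 5→7, 6→1, 7→5, 8→6, 9→0, 10→4, 11→2

Verify φ preserves adjacency — for each edge of G1, its image is an edge of G2:
  (0,1) → (φ(0),φ(1)) = (8,11) ∈ E(G2) ✓
  (0,4) → (φ(0),φ(4)) = (3,11) ∈ E(G2) ✓
  (0,8) → (φ(0),φ(8)) = (6,11) ∈ E(G2) ✓
  (1,2) → (φ(1),φ(2)) = (8,9) ∈ E(G2) ✓
  (1,4) → (φ(1),φ(4)) = (3,8) ∈ E(G2) ✓
  (1,6) → (φ(1),φ(6)) = (1,8) ∈ E(G2) ✓
  (1,8) → (φ(1),φ(8)) = (6,8) ∈ E(G2) ✓
  (1,9) → (φ(1),φ(9)) = (0,8) ∈ E(G2) ✓
  (2,3) → (φ(2),φ(3)) = (9,10) ∈ E(G2) ✓
  (2,7) → (φ(2),φ(7)) = (5,9) ∈ E(G2) ✓
  (2,8) → (φ(2),φ(8)) = (6,9) ∈ E(G2) ✓
  (2,9) → (φ(2),φ(9)) = (0,9) ∈ E(G2) ✓
  (2,10) → (φ(2),φ(10)) = (4,9) ∈ E(G2) ✓
  (3,4) → (φ(3),φ(4)) = (3,10) ∈ E(G2) ✓
  (3,8) → (φ(3),φ(8)) = (6,10) ∈ E(G2) ✓
  (3,9) → (φ(3),φ(9)) = (0,10) ∈ E(G2) ✓
  (3,11) → (φ(3),φ(11)) = (2,10) ∈ E(G2) ✓
  (4,7) → (φ(4),φ(7)) = (3,5) ∈ E(G2) ✓
  (4,11) → (φ(4),φ(11)) = (2,3) ∈ E(G2) ✓
  (5,6) → (φ(5),φ(6)) = (1,7) ∈ E(G2) ✓
  (5,9) → (φ(5),φ(9)) = (0,7) ∈ E(G2) ✓
  (5,10) → (φ(5),φ(10)) = (4,7) ∈ E(G2) ✓
  (6,7) → (φ(6),φ(7)) = (1,5) ∈ E(G2) ✓
  (6,10) → (φ(6),φ(10)) = (1,4) ∈ E(G2) ✓
  (7,8) → (φ(7),φ(8)) = (5,6) ∈ E(G2) ✓
  (7,9) → (φ(7),φ(9)) = (0,5) ∈ E(G2) ✓
  (7,10) → (φ(7),φ(10)) = (4,5) ∈ E(G2) ✓
  (7,11) → (φ(7),φ(11)) = (2,5) ∈ E(G2) ✓
  (8,9) → (φ(8),φ(9)) = (0,6) ∈ E(G2) ✓
  (9,10) → (φ(9),φ(10)) = (0,4) ∈ E(G2) ✓
  (9,11) → (φ(9),φ(11)) = (0,2) ∈ E(G2) ✓
  (10,11) → (φ(10),φ(11)) = (2,4) ∈ E(G2) ✓
All 32 edges of G1 map to edges of G2, and |E(G1)| = |E(G2)| = 32, so φ is a bijection on edges as well as vertices. Hence G1 ≅ G2.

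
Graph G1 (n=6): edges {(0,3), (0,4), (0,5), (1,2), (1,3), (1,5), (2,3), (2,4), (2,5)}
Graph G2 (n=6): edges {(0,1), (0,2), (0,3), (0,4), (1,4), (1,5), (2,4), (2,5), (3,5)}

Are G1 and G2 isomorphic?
Yes, isomorphic

The graphs are isomorphic.
One valid mapping φ: V(G1) → V(G2): 0→5, 1→4, 2→0, 3→2, 4→3, 5→1

Verify φ preserves adjacency — for each edge of G1, its image is an edge of G2:
  (0,3) → (φ(0),φ(3)) = (2,5) ∈ E(G2) ✓
  (0,4) → (φ(0),φ(4)) = (3,5) ∈ E(G2) ✓
  (0,5) → (φ(0),φ(5)) = (1,5) ∈ E(G2) ✓
  (1,2) → (φ(1),φ(2)) = (0,4) ∈ E(G2) ✓
  (1,3) → (φ(1),φ(3)) = (2,4) ∈ E(G2) ✓
  (1,5) → (φ(1),φ(5)) = (1,4) ∈ E(G2) ✓
  (2,3) → (φ(2),φ(3)) = (0,2) ∈ E(G2) ✓
  (2,4) → (φ(2),φ(4)) = (0,3) ∈ E(G2) ✓
  (2,5) → (φ(2),φ(5)) = (0,1) ∈ E(G2) ✓
All 9 edges of G1 map to edges of G2, and |E(G1)| = |E(G2)| = 9, so φ is a bijection on edges as well as vertices. Hence G1 ≅ G2.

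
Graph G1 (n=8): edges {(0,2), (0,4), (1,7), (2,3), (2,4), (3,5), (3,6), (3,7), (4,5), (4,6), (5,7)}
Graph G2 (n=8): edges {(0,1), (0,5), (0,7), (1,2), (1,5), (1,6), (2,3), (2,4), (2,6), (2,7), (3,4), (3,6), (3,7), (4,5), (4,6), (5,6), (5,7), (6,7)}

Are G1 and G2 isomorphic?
No, not isomorphic

The graphs are NOT isomorphic.

Counting triangles (3-cliques): G1 has 2, G2 has 13.
Triangle count is an isomorphism invariant, so differing triangle counts rule out isomorphism.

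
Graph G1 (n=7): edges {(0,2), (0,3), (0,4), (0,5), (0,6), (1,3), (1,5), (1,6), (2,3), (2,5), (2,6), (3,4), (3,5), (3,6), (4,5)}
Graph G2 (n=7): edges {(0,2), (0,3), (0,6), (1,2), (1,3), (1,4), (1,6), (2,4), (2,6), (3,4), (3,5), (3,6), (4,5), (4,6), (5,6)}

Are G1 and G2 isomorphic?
Yes, isomorphic

The graphs are isomorphic.
One valid mapping φ: V(G1) → V(G2): 0→4, 1→0, 2→1, 3→6, 4→5, 5→3, 6→2

Verify φ preserves adjacency — for each edge of G1, its image is an edge of G2:
  (0,2) → (φ(0),φ(2)) = (1,4) ∈ E(G2) ✓
  (0,3) → (φ(0),φ(3)) = (4,6) ∈ E(G2) ✓
  (0,4) → (φ(0),φ(4)) = (4,5) ∈ E(G2) ✓
  (0,5) → (φ(0),φ(5)) = (3,4) ∈ E(G2) ✓
  (0,6) → (φ(0),φ(6)) = (2,4) ∈ E(G2) ✓
  (1,3) → (φ(1),φ(3)) = (0,6) ∈ E(G2) ✓
  (1,5) → (φ(1),φ(5)) = (0,3) ∈ E(G2) ✓
  (1,6) → (φ(1),φ(6)) = (0,2) ∈ E(G2) ✓
  (2,3) → (φ(2),φ(3)) = (1,6) ∈ E(G2) ✓
  (2,5) → (φ(2),φ(5)) = (1,3) ∈ E(G2) ✓
  (2,6) → (φ(2),φ(6)) = (1,2) ∈ E(G2) ✓
  (3,4) → (φ(3),φ(4)) = (5,6) ∈ E(G2) ✓
  (3,5) → (φ(3),φ(5)) = (3,6) ∈ E(G2) ✓
  (3,6) → (φ(3),φ(6)) = (2,6) ∈ E(G2) ✓
  (4,5) → (φ(4),φ(5)) = (3,5) ∈ E(G2) ✓
All 15 edges of G1 map to edges of G2, and |E(G1)| = |E(G2)| = 15, so φ is a bijection on edges as well as vertices. Hence G1 ≅ G2.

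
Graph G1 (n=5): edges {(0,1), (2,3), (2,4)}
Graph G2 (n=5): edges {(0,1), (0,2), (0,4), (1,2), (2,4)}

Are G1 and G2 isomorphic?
No, not isomorphic

The graphs are NOT isomorphic.

Counting triangles (3-cliques): G1 has 0, G2 has 2.
Triangle count is an isomorphism invariant, so differing triangle counts rule out isomorphism.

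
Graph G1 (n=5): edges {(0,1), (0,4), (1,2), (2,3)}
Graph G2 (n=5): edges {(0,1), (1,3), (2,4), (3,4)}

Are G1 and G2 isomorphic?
Yes, isomorphic

The graphs are isomorphic.
One valid mapping φ: V(G1) → V(G2): 0→1, 1→3, 2→4, 3→2, 4→0

Verify φ preserves adjacency — for each edge of G1, its image is an edge of G2:
  (0,1) → (φ(0),φ(1)) = (1,3) ∈ E(G2) ✓
  (0,4) → (φ(0),φ(4)) = (0,1) ∈ E(G2) ✓
  (1,2) → (φ(1),φ(2)) = (3,4) ∈ E(G2) ✓
  (2,3) → (φ(2),φ(3)) = (2,4) ∈ E(G2) ✓
All 4 edges of G1 map to edges of G2, and |E(G1)| = |E(G2)| = 4, so φ is a bijection on edges as well as vertices. Hence G1 ≅ G2.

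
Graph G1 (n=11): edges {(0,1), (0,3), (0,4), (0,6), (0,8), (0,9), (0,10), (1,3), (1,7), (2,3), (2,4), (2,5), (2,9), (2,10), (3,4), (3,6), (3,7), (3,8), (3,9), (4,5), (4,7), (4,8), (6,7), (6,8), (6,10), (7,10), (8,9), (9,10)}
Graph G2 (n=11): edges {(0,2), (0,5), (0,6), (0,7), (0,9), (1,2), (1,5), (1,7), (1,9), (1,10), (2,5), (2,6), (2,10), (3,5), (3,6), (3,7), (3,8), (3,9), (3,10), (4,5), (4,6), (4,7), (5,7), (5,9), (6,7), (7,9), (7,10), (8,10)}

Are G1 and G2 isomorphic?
Yes, isomorphic

The graphs are isomorphic.
One valid mapping φ: V(G1) → V(G2): 0→5, 1→4, 2→10, 3→7, 4→3, 5→8, 6→0, 7→6, 8→9, 9→1, 10→2

Verify φ preserves adjacency — for each edge of G1, its image is an edge of G2:
  (0,1) → (φ(0),φ(1)) = (4,5) ∈ E(G2) ✓
  (0,3) → (φ(0),φ(3)) = (5,7) ∈ E(G2) ✓
  (0,4) → (φ(0),φ(4)) = (3,5) ∈ E(G2) ✓
  (0,6) → (φ(0),φ(6)) = (0,5) ∈ E(G2) ✓
  (0,8) → (φ(0),φ(8)) = (5,9) ∈ E(G2) ✓
  (0,9) → (φ(0),φ(9)) = (1,5) ∈ E(G2) ✓
  (0,10) → (φ(0),φ(10)) = (2,5) ∈ E(G2) ✓
  (1,3) → (φ(1),φ(3)) = (4,7) ∈ E(G2) ✓
  (1,7) → (φ(1),φ(7)) = (4,6) ∈ E(G2) ✓
  (2,3) → (φ(2),φ(3)) = (7,10) ∈ E(G2) ✓
  (2,4) → (φ(2),φ(4)) = (3,10) ∈ E(G2) ✓
  (2,5) → (φ(2),φ(5)) = (8,10) ∈ E(G2) ✓
  (2,9) → (φ(2),φ(9)) = (1,10) ∈ E(G2) ✓
  (2,10) → (φ(2),φ(10)) = (2,10) ∈ E(G2) ✓
  (3,4) → (φ(3),φ(4)) = (3,7) ∈ E(G2) ✓
  (3,6) → (φ(3),φ(6)) = (0,7) ∈ E(G2) ✓
  (3,7) → (φ(3),φ(7)) = (6,7) ∈ E(G2) ✓
  (3,8) → (φ(3),φ(8)) = (7,9) ∈ E(G2) ✓
  (3,9) → (φ(3),φ(9)) = (1,7) ∈ E(G2) ✓
  (4,5) → (φ(4),φ(5)) = (3,8) ∈ E(G2) ✓
  (4,7) → (φ(4),φ(7)) = (3,6) ∈ E(G2) ✓
  (4,8) → (φ(4),φ(8)) = (3,9) ∈ E(G2) ✓
  (6,7) → (φ(6),φ(7)) = (0,6) ∈ E(G2) ✓
  (6,8) → (φ(6),φ(8)) = (0,9) ∈ E(G2) ✓
  (6,10) → (φ(6),φ(10)) = (0,2) ∈ E(G2) ✓
  (7,10) → (φ(7),φ(10)) = (2,6) ∈ E(G2) ✓
  (8,9) → (φ(8),φ(9)) = (1,9) ∈ E(G2) ✓
  (9,10) → (φ(9),φ(10)) = (1,2) ∈ E(G2) ✓
All 28 edges of G1 map to edges of G2, and |E(G1)| = |E(G2)| = 28, so φ is a bijection on edges as well as vertices. Hence G1 ≅ G2.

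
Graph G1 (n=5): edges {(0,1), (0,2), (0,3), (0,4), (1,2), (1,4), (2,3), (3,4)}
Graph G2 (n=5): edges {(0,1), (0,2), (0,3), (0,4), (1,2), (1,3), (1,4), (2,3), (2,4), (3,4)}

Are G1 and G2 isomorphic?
No, not isomorphic

The graphs are NOT isomorphic.

Counting edges: G1 has 8 edge(s); G2 has 10 edge(s).
Edge count is an isomorphism invariant (a bijection on vertices induces a bijection on edges), so differing edge counts rule out isomorphism.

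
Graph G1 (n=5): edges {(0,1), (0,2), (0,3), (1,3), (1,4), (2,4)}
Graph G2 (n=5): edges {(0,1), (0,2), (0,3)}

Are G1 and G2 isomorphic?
No, not isomorphic

The graphs are NOT isomorphic.

Connected components of G1: 1 component(s) with vertex sets [[0, 1, 2, 3, 4]], sizes [5].
Connected components of G2: 2 component(s) with vertex sets [[4], [0, 1, 2, 3]], sizes [1, 4].
The number of connected components (and the multiset of component sizes) is an isomorphism invariant — an isomorphism maps each component of G1 bijectively onto a component of G2. Since G1 has 1 component(s) and G2 has 2, they cannot be isomorphic.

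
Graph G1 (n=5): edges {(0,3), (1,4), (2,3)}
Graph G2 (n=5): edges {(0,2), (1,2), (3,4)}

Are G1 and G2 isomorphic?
Yes, isomorphic

The graphs are isomorphic.
One valid mapping φ: V(G1) → V(G2): 0→1, 1→3, 2→0, 3→2, 4→4

Verify φ preserves adjacency — for each edge of G1, its image is an edge of G2:
  (0,3) → (φ(0),φ(3)) = (1,2) ∈ E(G2) ✓
  (1,4) → (φ(1),φ(4)) = (3,4) ∈ E(G2) ✓
  (2,3) → (φ(2),φ(3)) = (0,2) ∈ E(G2) ✓
All 3 edges of G1 map to edges of G2, and |E(G1)| = |E(G2)| = 3, so φ is a bijection on edges as well as vertices. Hence G1 ≅ G2.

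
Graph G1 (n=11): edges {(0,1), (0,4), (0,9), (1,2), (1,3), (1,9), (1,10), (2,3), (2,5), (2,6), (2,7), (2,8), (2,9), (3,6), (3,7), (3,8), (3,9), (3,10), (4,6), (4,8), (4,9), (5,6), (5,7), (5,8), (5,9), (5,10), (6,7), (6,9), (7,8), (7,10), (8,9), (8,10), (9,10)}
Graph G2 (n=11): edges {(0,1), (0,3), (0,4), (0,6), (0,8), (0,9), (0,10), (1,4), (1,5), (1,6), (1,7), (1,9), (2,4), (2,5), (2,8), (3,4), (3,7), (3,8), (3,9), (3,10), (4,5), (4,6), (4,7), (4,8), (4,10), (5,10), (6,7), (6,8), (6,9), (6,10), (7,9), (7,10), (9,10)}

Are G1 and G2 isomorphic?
Yes, isomorphic

The graphs are isomorphic.
One valid mapping φ: V(G1) → V(G2): 0→2, 1→8, 2→6, 3→0, 4→5, 5→7, 6→1, 7→9, 8→10, 9→4, 10→3

Verify φ preserves adjacency — for each edge of G1, its image is an edge of G2:
  (0,1) → (φ(0),φ(1)) = (2,8) ∈ E(G2) ✓
  (0,4) → (φ(0),φ(4)) = (2,5) ∈ E(G2) ✓
  (0,9) → (φ(0),φ(9)) = (2,4) ∈ E(G2) ✓
  (1,2) → (φ(1),φ(2)) = (6,8) ∈ E(G2) ✓
  (1,3) → (φ(1),φ(3)) = (0,8) ∈ E(G2) ✓
  (1,9) → (φ(1),φ(9)) = (4,8) ∈ E(G2) ✓
  (1,10) → (φ(1),φ(10)) = (3,8) ∈ E(G2) ✓
  (2,3) → (φ(2),φ(3)) = (0,6) ∈ E(G2) ✓
  (2,5) → (φ(2),φ(5)) = (6,7) ∈ E(G2) ✓
  (2,6) → (φ(2),φ(6)) = (1,6) ∈ E(G2) ✓
  (2,7) → (φ(2),φ(7)) = (6,9) ∈ E(G2) ✓
  (2,8) → (φ(2),φ(8)) = (6,10) ∈ E(G2) ✓
  (2,9) → (φ(2),φ(9)) = (4,6) ∈ E(G2) ✓
  (3,6) → (φ(3),φ(6)) = (0,1) ∈ E(G2) ✓
  (3,7) → (φ(3),φ(7)) = (0,9) ∈ E(G2) ✓
  (3,8) → (φ(3),φ(8)) = (0,10) ∈ E(G2) ✓
  (3,9) → (φ(3),φ(9)) = (0,4) ∈ E(G2) ✓
  (3,10) → (φ(3),φ(10)) = (0,3) ∈ E(G2) ✓
  (4,6) → (φ(4),φ(6)) = (1,5) ∈ E(G2) ✓
  (4,8) → (φ(4),φ(8)) = (5,10) ∈ E(G2) ✓
  (4,9) → (φ(4),φ(9)) = (4,5) ∈ E(G2) ✓
  (5,6) → (φ(5),φ(6)) = (1,7) ∈ E(G2) ✓
  (5,7) → (φ(5),φ(7)) = (7,9) ∈ E(G2) ✓
  (5,8) → (φ(5),φ(8)) = (7,10) ∈ E(G2) ✓
  (5,9) → (φ(5),φ(9)) = (4,7) ∈ E(G2) ✓
  (5,10) → (φ(5),φ(10)) = (3,7) ∈ E(G2) ✓
  (6,7) → (φ(6),φ(7)) = (1,9) ∈ E(G2) ✓
  (6,9) → (φ(6),φ(9)) = (1,4) ∈ E(G2) ✓
  (7,8) → (φ(7),φ(8)) = (9,10) ∈ E(G2) ✓
  (7,10) → (φ(7),φ(10)) = (3,9) ∈ E(G2) ✓
  (8,9) → (φ(8),φ(9)) = (4,10) ∈ E(G2) ✓
  (8,10) → (φ(8),φ(10)) = (3,10) ∈ E(G2) ✓
  (9,10) → (φ(9),φ(10)) = (3,4) ∈ E(G2) ✓
All 33 edges of G1 map to edges of G2, and |E(G1)| = |E(G2)| = 33, so φ is a bijection on edges as well as vertices. Hence G1 ≅ G2.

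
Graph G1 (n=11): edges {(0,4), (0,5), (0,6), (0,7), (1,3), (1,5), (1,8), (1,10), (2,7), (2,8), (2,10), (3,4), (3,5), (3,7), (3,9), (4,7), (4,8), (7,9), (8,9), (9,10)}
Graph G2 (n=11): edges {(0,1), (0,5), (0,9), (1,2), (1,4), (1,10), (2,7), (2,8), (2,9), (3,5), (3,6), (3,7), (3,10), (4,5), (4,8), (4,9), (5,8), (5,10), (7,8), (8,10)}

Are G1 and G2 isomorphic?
Yes, isomorphic

The graphs are isomorphic.
One valid mapping φ: V(G1) → V(G2): 0→3, 1→2, 2→0, 3→8, 4→10, 5→7, 6→6, 7→5, 8→1, 9→4, 10→9

Verify φ preserves adjacency — for each edge of G1, its image is an edge of G2:
  (0,4) → (φ(0),φ(4)) = (3,10) ∈ E(G2) ✓
  (0,5) → (φ(0),φ(5)) = (3,7) ∈ E(G2) ✓
  (0,6) → (φ(0),φ(6)) = (3,6) ∈ E(G2) ✓
  (0,7) → (φ(0),φ(7)) = (3,5) ∈ E(G2) ✓
  (1,3) → (φ(1),φ(3)) = (2,8) ∈ E(G2) ✓
  (1,5) → (φ(1),φ(5)) = (2,7) ∈ E(G2) ✓
  (1,8) → (φ(1),φ(8)) = (1,2) ∈ E(G2) ✓
  (1,10) → (φ(1),φ(10)) = (2,9) ∈ E(G2) ✓
  (2,7) → (φ(2),φ(7)) = (0,5) ∈ E(G2) ✓
  (2,8) → (φ(2),φ(8)) = (0,1) ∈ E(G2) ✓
  (2,10) → (φ(2),φ(10)) = (0,9) ∈ E(G2) ✓
  (3,4) → (φ(3),φ(4)) = (8,10) ∈ E(G2) ✓
  (3,5) → (φ(3),φ(5)) = (7,8) ∈ E(G2) ✓
  (3,7) → (φ(3),φ(7)) = (5,8) ∈ E(G2) ✓
  (3,9) → (φ(3),φ(9)) = (4,8) ∈ E(G2) ✓
  (4,7) → (φ(4),φ(7)) = (5,10) ∈ E(G2) ✓
  (4,8) → (φ(4),φ(8)) = (1,10) ∈ E(G2) ✓
  (7,9) → (φ(7),φ(9)) = (4,5) ∈ E(G2) ✓
  (8,9) → (φ(8),φ(9)) = (1,4) ∈ E(G2) ✓
  (9,10) → (φ(9),φ(10)) = (4,9) ∈ E(G2) ✓
All 20 edges of G1 map to edges of G2, and |E(G1)| = |E(G2)| = 20, so φ is a bijection on edges as well as vertices. Hence G1 ≅ G2.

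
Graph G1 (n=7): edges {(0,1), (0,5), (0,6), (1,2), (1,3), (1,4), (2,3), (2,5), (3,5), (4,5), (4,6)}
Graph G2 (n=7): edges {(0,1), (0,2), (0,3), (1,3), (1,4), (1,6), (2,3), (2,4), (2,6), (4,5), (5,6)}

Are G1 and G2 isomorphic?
Yes, isomorphic

The graphs are isomorphic.
One valid mapping φ: V(G1) → V(G2): 0→4, 1→1, 2→0, 3→3, 4→6, 5→2, 6→5

Verify φ preserves adjacency — for each edge of G1, its image is an edge of G2:
  (0,1) → (φ(0),φ(1)) = (1,4) ∈ E(G2) ✓
  (0,5) → (φ(0),φ(5)) = (2,4) ∈ E(G2) ✓
  (0,6) → (φ(0),φ(6)) = (4,5) ∈ E(G2) ✓
  (1,2) → (φ(1),φ(2)) = (0,1) ∈ E(G2) ✓
  (1,3) → (φ(1),φ(3)) = (1,3) ∈ E(G2) ✓
  (1,4) → (φ(1),φ(4)) = (1,6) ∈ E(G2) ✓
  (2,3) → (φ(2),φ(3)) = (0,3) ∈ E(G2) ✓
  (2,5) → (φ(2),φ(5)) = (0,2) ∈ E(G2) ✓
  (3,5) → (φ(3),φ(5)) = (2,3) ∈ E(G2) ✓
  (4,5) → (φ(4),φ(5)) = (2,6) ∈ E(G2) ✓
  (4,6) → (φ(4),φ(6)) = (5,6) ∈ E(G2) ✓
All 11 edges of G1 map to edges of G2, and |E(G1)| = |E(G2)| = 11, so φ is a bijection on edges as well as vertices. Hence G1 ≅ G2.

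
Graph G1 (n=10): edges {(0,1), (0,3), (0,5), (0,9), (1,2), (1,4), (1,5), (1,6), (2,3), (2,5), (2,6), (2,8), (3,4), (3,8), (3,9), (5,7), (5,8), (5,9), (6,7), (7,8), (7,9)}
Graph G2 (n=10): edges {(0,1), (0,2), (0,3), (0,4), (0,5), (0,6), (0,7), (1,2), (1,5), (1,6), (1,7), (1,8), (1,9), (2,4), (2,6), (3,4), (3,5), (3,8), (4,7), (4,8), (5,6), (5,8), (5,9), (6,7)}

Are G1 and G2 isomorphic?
No, not isomorphic

The graphs are NOT isomorphic.

Counting triangles (3-cliques): G1 has 9, G2 has 18.
Triangle count is an isomorphism invariant, so differing triangle counts rule out isomorphism.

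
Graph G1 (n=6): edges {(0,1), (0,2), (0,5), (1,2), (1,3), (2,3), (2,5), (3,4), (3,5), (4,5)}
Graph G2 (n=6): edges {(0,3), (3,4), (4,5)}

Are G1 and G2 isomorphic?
No, not isomorphic

The graphs are NOT isomorphic.

Connected components of G1: 1 component(s) with vertex sets [[0, 1, 2, 3, 4, 5]], sizes [6].
Connected components of G2: 3 component(s) with vertex sets [[1], [2], [0, 3, 4, 5]], sizes [1, 1, 4].
The number of connected components (and the multiset of component sizes) is an isomorphism invariant — an isomorphism maps each component of G1 bijectively onto a component of G2. Since G1 has 1 component(s) and G2 has 3, they cannot be isomorphic.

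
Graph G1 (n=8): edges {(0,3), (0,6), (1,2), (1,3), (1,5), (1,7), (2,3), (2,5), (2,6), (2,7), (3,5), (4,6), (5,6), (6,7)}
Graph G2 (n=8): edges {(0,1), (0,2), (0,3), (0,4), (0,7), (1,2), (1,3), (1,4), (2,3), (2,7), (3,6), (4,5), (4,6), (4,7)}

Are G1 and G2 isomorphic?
Yes, isomorphic

The graphs are isomorphic.
One valid mapping φ: V(G1) → V(G2): 0→6, 1→2, 2→0, 3→3, 4→5, 5→1, 6→4, 7→7

Verify φ preserves adjacency — for each edge of G1, its image is an edge of G2:
  (0,3) → (φ(0),φ(3)) = (3,6) ∈ E(G2) ✓
  (0,6) → (φ(0),φ(6)) = (4,6) ∈ E(G2) ✓
  (1,2) → (φ(1),φ(2)) = (0,2) ∈ E(G2) ✓
  (1,3) → (φ(1),φ(3)) = (2,3) ∈ E(G2) ✓
  (1,5) → (φ(1),φ(5)) = (1,2) ∈ E(G2) ✓
  (1,7) → (φ(1),φ(7)) = (2,7) ∈ E(G2) ✓
  (2,3) → (φ(2),φ(3)) = (0,3) ∈ E(G2) ✓
  (2,5) → (φ(2),φ(5)) = (0,1) ∈ E(G2) ✓
  (2,6) → (φ(2),φ(6)) = (0,4) ∈ E(G2) ✓
  (2,7) → (φ(2),φ(7)) = (0,7) ∈ E(G2) ✓
  (3,5) → (φ(3),φ(5)) = (1,3) ∈ E(G2) ✓
  (4,6) → (φ(4),φ(6)) = (4,5) ∈ E(G2) ✓
  (5,6) → (φ(5),φ(6)) = (1,4) ∈ E(G2) ✓
  (6,7) → (φ(6),φ(7)) = (4,7) ∈ E(G2) ✓
All 14 edges of G1 map to edges of G2, and |E(G1)| = |E(G2)| = 14, so φ is a bijection on edges as well as vertices. Hence G1 ≅ G2.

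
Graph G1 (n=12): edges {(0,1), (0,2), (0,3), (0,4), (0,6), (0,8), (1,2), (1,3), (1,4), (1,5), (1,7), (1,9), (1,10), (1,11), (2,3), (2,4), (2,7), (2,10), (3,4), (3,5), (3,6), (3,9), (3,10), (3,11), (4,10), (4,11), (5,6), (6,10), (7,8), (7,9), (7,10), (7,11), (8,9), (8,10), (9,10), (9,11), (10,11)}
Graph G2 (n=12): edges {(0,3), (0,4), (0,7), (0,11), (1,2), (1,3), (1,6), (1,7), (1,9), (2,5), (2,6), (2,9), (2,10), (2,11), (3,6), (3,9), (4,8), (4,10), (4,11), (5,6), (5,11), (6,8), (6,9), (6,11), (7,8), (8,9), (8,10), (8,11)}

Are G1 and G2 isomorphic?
No, not isomorphic

The graphs are NOT isomorphic.

Counting triangles (3-cliques): G1 has 43, G2 has 16.
Triangle count is an isomorphism invariant, so differing triangle counts rule out isomorphism.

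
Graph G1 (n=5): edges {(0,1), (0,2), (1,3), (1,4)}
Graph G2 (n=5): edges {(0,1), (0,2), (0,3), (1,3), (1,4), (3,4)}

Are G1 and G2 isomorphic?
No, not isomorphic

The graphs are NOT isomorphic.

Counting edges: G1 has 4 edge(s); G2 has 6 edge(s).
Edge count is an isomorphism invariant (a bijection on vertices induces a bijection on edges), so differing edge counts rule out isomorphism.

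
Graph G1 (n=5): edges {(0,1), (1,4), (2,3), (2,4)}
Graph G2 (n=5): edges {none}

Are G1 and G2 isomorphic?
No, not isomorphic

The graphs are NOT isomorphic.

Degrees in G1: deg(0)=1, deg(1)=2, deg(2)=2, deg(3)=1, deg(4)=2.
Sorted degree sequence of G1: [2, 2, 2, 1, 1].
Degrees in G2: deg(0)=0, deg(1)=0, deg(2)=0, deg(3)=0, deg(4)=0.
Sorted degree sequence of G2: [0, 0, 0, 0, 0].
The (sorted) degree sequence is an isomorphism invariant, so since G1 and G2 have different degree sequences they cannot be isomorphic.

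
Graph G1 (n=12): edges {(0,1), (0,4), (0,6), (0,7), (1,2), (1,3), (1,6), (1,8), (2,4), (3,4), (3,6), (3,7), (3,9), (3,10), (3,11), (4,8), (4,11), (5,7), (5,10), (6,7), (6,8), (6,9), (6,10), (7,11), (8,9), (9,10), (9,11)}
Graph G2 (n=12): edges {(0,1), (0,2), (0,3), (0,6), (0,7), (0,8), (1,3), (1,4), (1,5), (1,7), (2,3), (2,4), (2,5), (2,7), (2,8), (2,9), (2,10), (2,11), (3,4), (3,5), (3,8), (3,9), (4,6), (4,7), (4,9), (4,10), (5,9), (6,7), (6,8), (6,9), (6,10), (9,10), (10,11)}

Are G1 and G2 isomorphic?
No, not isomorphic

The graphs are NOT isomorphic.

Counting triangles (3-cliques): G1 has 13, G2 has 28.
Triangle count is an isomorphism invariant, so differing triangle counts rule out isomorphism.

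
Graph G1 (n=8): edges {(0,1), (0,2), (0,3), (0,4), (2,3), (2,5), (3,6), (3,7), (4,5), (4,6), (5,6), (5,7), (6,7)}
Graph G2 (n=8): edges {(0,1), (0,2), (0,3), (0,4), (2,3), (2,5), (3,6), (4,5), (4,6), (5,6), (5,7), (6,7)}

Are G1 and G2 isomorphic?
No, not isomorphic

The graphs are NOT isomorphic.

Counting edges: G1 has 13 edge(s); G2 has 12 edge(s).
Edge count is an isomorphism invariant (a bijection on vertices induces a bijection on edges), so differing edge counts rule out isomorphism.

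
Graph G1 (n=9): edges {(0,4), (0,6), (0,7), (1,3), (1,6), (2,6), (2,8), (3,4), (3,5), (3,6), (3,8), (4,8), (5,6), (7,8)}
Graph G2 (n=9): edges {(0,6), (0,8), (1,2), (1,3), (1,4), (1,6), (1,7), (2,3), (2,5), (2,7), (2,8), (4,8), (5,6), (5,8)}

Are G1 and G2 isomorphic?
Yes, isomorphic

The graphs are isomorphic.
One valid mapping φ: V(G1) → V(G2): 0→6, 1→7, 2→4, 3→2, 4→5, 5→3, 6→1, 7→0, 8→8

Verify φ preserves adjacency — for each edge of G1, its image is an edge of G2:
  (0,4) → (φ(0),φ(4)) = (5,6) ∈ E(G2) ✓
  (0,6) → (φ(0),φ(6)) = (1,6) ∈ E(G2) ✓
  (0,7) → (φ(0),φ(7)) = (0,6) ∈ E(G2) ✓
  (1,3) → (φ(1),φ(3)) = (2,7) ∈ E(G2) ✓
  (1,6) → (φ(1),φ(6)) = (1,7) ∈ E(G2) ✓
  (2,6) → (φ(2),φ(6)) = (1,4) ∈ E(G2) ✓
  (2,8) → (φ(2),φ(8)) = (4,8) ∈ E(G2) ✓
  (3,4) → (φ(3),φ(4)) = (2,5) ∈ E(G2) ✓
  (3,5) → (φ(3),φ(5)) = (2,3) ∈ E(G2) ✓
  (3,6) → (φ(3),φ(6)) = (1,2) ∈ E(G2) ✓
  (3,8) → (φ(3),φ(8)) = (2,8) ∈ E(G2) ✓
  (4,8) → (φ(4),φ(8)) = (5,8) ∈ E(G2) ✓
  (5,6) → (φ(5),φ(6)) = (1,3) ∈ E(G2) ✓
  (7,8) → (φ(7),φ(8)) = (0,8) ∈ E(G2) ✓
All 14 edges of G1 map to edges of G2, and |E(G1)| = |E(G2)| = 14, so φ is a bijection on edges as well as vertices. Hence G1 ≅ G2.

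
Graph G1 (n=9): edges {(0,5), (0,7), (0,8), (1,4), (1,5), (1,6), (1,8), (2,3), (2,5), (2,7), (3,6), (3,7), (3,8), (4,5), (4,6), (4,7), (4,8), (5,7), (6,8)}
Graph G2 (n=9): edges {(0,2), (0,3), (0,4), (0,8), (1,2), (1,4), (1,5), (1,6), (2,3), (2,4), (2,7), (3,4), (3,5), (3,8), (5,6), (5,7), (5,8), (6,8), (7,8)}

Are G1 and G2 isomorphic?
Yes, isomorphic

The graphs are isomorphic.
One valid mapping φ: V(G1) → V(G2): 0→7, 1→0, 2→6, 3→1, 4→3, 5→8, 6→4, 7→5, 8→2

Verify φ preserves adjacency — for each edge of G1, its image is an edge of G2:
  (0,5) → (φ(0),φ(5)) = (7,8) ∈ E(G2) ✓
  (0,7) → (φ(0),φ(7)) = (5,7) ∈ E(G2) ✓
  (0,8) → (φ(0),φ(8)) = (2,7) ∈ E(G2) ✓
  (1,4) → (φ(1),φ(4)) = (0,3) ∈ E(G2) ✓
  (1,5) → (φ(1),φ(5)) = (0,8) ∈ E(G2) ✓
  (1,6) → (φ(1),φ(6)) = (0,4) ∈ E(G2) ✓
  (1,8) → (φ(1),φ(8)) = (0,2) ∈ E(G2) ✓
  (2,3) → (φ(2),φ(3)) = (1,6) ∈ E(G2) ✓
  (2,5) → (φ(2),φ(5)) = (6,8) ∈ E(G2) ✓
  (2,7) → (φ(2),φ(7)) = (5,6) ∈ E(G2) ✓
  (3,6) → (φ(3),φ(6)) = (1,4) ∈ E(G2) ✓
  (3,7) → (φ(3),φ(7)) = (1,5) ∈ E(G2) ✓
  (3,8) → (φ(3),φ(8)) = (1,2) ∈ E(G2) ✓
  (4,5) → (φ(4),φ(5)) = (3,8) ∈ E(G2) ✓
  (4,6) → (φ(4),φ(6)) = (3,4) ∈ E(G2) ✓
  (4,7) → (φ(4),φ(7)) = (3,5) ∈ E(G2) ✓
  (4,8) → (φ(4),φ(8)) = (2,3) ∈ E(G2) ✓
  (5,7) → (φ(5),φ(7)) = (5,8) ∈ E(G2) ✓
  (6,8) → (φ(6),φ(8)) = (2,4) ∈ E(G2) ✓
All 19 edges of G1 map to edges of G2, and |E(G1)| = |E(G2)| = 19, so φ is a bijection on edges as well as vertices. Hence G1 ≅ G2.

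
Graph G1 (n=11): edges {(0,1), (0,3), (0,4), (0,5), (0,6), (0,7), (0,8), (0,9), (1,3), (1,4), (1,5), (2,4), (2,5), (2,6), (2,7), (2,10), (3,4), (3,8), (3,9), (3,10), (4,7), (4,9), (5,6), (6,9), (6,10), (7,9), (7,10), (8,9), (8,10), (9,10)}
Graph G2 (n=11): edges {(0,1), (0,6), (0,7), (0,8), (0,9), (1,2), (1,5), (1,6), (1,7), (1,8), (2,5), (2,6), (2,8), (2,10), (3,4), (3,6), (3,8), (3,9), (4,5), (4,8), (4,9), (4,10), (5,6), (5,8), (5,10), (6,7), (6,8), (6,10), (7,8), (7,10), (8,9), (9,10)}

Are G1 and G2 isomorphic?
No, not isomorphic

The graphs are NOT isomorphic.

Counting triangles (3-cliques): G1 has 25, G2 has 32.
Triangle count is an isomorphism invariant, so differing triangle counts rule out isomorphism.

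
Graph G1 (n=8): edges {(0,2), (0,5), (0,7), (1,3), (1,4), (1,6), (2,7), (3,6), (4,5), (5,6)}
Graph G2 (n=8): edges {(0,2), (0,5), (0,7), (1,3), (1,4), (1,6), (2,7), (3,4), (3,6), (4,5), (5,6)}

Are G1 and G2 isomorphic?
No, not isomorphic

The graphs are NOT isomorphic.

Counting edges: G1 has 10 edge(s); G2 has 11 edge(s).
Edge count is an isomorphism invariant (a bijection on vertices induces a bijection on edges), so differing edge counts rule out isomorphism.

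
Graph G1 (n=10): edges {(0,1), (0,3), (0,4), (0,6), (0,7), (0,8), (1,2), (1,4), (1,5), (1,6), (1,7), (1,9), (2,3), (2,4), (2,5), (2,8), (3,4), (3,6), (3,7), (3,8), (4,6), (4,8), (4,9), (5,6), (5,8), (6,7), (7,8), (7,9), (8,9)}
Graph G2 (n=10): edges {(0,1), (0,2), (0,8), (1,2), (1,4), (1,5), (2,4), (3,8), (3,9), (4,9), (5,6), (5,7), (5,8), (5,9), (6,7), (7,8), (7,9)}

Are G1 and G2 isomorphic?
No, not isomorphic

The graphs are NOT isomorphic.

Counting triangles (3-cliques): G1 has 28, G2 has 5.
Triangle count is an isomorphism invariant, so differing triangle counts rule out isomorphism.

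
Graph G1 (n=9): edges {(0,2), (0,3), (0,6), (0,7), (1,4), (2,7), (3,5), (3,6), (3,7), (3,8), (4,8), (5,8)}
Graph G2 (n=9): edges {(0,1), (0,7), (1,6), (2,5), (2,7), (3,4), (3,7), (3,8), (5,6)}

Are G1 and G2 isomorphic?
No, not isomorphic

The graphs are NOT isomorphic.

Counting triangles (3-cliques): G1 has 4, G2 has 0.
Triangle count is an isomorphism invariant, so differing triangle counts rule out isomorphism.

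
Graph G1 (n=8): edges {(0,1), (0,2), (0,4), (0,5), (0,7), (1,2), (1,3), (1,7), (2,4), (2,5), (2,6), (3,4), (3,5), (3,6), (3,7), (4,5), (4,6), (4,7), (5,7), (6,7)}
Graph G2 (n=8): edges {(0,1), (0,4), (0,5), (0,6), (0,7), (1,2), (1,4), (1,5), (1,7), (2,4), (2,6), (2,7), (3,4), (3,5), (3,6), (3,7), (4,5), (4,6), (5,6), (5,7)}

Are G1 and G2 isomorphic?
Yes, isomorphic

The graphs are isomorphic.
One valid mapping φ: V(G1) → V(G2): 0→1, 1→2, 2→7, 3→6, 4→5, 5→0, 6→3, 7→4

Verify φ preserves adjacency — for each edge of G1, its image is an edge of G2:
  (0,1) → (φ(0),φ(1)) = (1,2) ∈ E(G2) ✓
  (0,2) → (φ(0),φ(2)) = (1,7) ∈ E(G2) ✓
  (0,4) → (φ(0),φ(4)) = (1,5) ∈ E(G2) ✓
  (0,5) → (φ(0),φ(5)) = (0,1) ∈ E(G2) ✓
  (0,7) → (φ(0),φ(7)) = (1,4) ∈ E(G2) ✓
  (1,2) → (φ(1),φ(2)) = (2,7) ∈ E(G2) ✓
  (1,3) → (φ(1),φ(3)) = (2,6) ∈ E(G2) ✓
  (1,7) → (φ(1),φ(7)) = (2,4) ∈ E(G2) ✓
  (2,4) → (φ(2),φ(4)) = (5,7) ∈ E(G2) ✓
  (2,5) → (φ(2),φ(5)) = (0,7) ∈ E(G2) ✓
  (2,6) → (φ(2),φ(6)) = (3,7) ∈ E(G2) ✓
  (3,4) → (φ(3),φ(4)) = (5,6) ∈ E(G2) ✓
  (3,5) → (φ(3),φ(5)) = (0,6) ∈ E(G2) ✓
  (3,6) → (φ(3),φ(6)) = (3,6) ∈ E(G2) ✓
  (3,7) → (φ(3),φ(7)) = (4,6) ∈ E(G2) ✓
  (4,5) → (φ(4),φ(5)) = (0,5) ∈ E(G2) ✓
  (4,6) → (φ(4),φ(6)) = (3,5) ∈ E(G2) ✓
  (4,7) → (φ(4),φ(7)) = (4,5) ∈ E(G2) ✓
  (5,7) → (φ(5),φ(7)) = (0,4) ∈ E(G2) ✓
  (6,7) → (φ(6),φ(7)) = (3,4) ∈ E(G2) ✓
All 20 edges of G1 map to edges of G2, and |E(G1)| = |E(G2)| = 20, so φ is a bijection on edges as well as vertices. Hence G1 ≅ G2.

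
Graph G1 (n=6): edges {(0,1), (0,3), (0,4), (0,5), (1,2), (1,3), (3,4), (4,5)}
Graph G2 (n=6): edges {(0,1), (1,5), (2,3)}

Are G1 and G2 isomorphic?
No, not isomorphic

The graphs are NOT isomorphic.

Degrees in G1: deg(0)=4, deg(1)=3, deg(2)=1, deg(3)=3, deg(4)=3, deg(5)=2.
Sorted degree sequence of G1: [4, 3, 3, 3, 2, 1].
Degrees in G2: deg(0)=1, deg(1)=2, deg(2)=1, deg(3)=1, deg(4)=0, deg(5)=1.
Sorted degree sequence of G2: [2, 1, 1, 1, 1, 0].
The (sorted) degree sequence is an isomorphism invariant, so since G1 and G2 have different degree sequences they cannot be isomorphic.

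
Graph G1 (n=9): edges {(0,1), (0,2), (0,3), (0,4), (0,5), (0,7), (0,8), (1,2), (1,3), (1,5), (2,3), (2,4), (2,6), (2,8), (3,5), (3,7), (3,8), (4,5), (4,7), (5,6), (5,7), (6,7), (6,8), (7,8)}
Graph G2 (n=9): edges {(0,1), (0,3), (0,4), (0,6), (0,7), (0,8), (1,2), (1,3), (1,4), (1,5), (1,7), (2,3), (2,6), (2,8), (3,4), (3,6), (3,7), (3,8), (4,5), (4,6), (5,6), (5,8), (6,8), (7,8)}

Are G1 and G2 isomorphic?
Yes, isomorphic

The graphs are isomorphic.
One valid mapping φ: V(G1) → V(G2): 0→3, 1→7, 2→1, 3→0, 4→2, 5→8, 6→5, 7→6, 8→4

Verify φ preserves adjacency — for each edge of G1, its image is an edge of G2:
  (0,1) → (φ(0),φ(1)) = (3,7) ∈ E(G2) ✓
  (0,2) → (φ(0),φ(2)) = (1,3) ∈ E(G2) ✓
  (0,3) → (φ(0),φ(3)) = (0,3) ∈ E(G2) ✓
  (0,4) → (φ(0),φ(4)) = (2,3) ∈ E(G2) ✓
  (0,5) → (φ(0),φ(5)) = (3,8) ∈ E(G2) ✓
  (0,7) → (φ(0),φ(7)) = (3,6) ∈ E(G2) ✓
  (0,8) → (φ(0),φ(8)) = (3,4) ∈ E(G2) ✓
  (1,2) → (φ(1),φ(2)) = (1,7) ∈ E(G2) ✓
  (1,3) → (φ(1),φ(3)) = (0,7) ∈ E(G2) ✓
  (1,5) → (φ(1),φ(5)) = (7,8) ∈ E(G2) ✓
  (2,3) → (φ(2),φ(3)) = (0,1) ∈ E(G2) ✓
  (2,4) → (φ(2),φ(4)) = (1,2) ∈ E(G2) ✓
  (2,6) → (φ(2),φ(6)) = (1,5) ∈ E(G2) ✓
  (2,8) → (φ(2),φ(8)) = (1,4) ∈ E(G2) ✓
  (3,5) → (φ(3),φ(5)) = (0,8) ∈ E(G2) ✓
  (3,7) → (φ(3),φ(7)) = (0,6) ∈ E(G2) ✓
  (3,8) → (φ(3),φ(8)) = (0,4) ∈ E(G2) ✓
  (4,5) → (φ(4),φ(5)) = (2,8) ∈ E(G2) ✓
  (4,7) → (φ(4),φ(7)) = (2,6) ∈ E(G2) ✓
  (5,6) → (φ(5),φ(6)) = (5,8) ∈ E(G2) ✓
  (5,7) → (φ(5),φ(7)) = (6,8) ∈ E(G2) ✓
  (6,7) → (φ(6),φ(7)) = (5,6) ∈ E(G2) ✓
  (6,8) → (φ(6),φ(8)) = (4,5) ∈ E(G2) ✓
  (7,8) → (φ(7),φ(8)) = (4,6) ∈ E(G2) ✓
All 24 edges of G1 map to edges of G2, and |E(G1)| = |E(G2)| = 24, so φ is a bijection on edges as well as vertices. Hence G1 ≅ G2.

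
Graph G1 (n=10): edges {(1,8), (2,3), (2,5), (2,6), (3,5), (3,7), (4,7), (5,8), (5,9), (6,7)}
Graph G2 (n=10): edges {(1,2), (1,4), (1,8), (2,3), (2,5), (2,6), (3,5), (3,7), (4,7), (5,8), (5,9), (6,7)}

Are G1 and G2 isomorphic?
No, not isomorphic

The graphs are NOT isomorphic.

Counting edges: G1 has 10 edge(s); G2 has 12 edge(s).
Edge count is an isomorphism invariant (a bijection on vertices induces a bijection on edges), so differing edge counts rule out isomorphism.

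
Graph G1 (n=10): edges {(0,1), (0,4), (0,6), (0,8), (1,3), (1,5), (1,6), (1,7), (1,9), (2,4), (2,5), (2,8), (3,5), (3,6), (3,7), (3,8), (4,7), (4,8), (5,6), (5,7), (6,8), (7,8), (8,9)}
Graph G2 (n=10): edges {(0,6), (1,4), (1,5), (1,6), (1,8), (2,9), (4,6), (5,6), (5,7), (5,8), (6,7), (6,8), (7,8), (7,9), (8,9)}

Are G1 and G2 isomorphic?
No, not isomorphic

The graphs are NOT isomorphic.

Counting triangles (3-cliques): G1 has 14, G2 has 9.
Triangle count is an isomorphism invariant, so differing triangle counts rule out isomorphism.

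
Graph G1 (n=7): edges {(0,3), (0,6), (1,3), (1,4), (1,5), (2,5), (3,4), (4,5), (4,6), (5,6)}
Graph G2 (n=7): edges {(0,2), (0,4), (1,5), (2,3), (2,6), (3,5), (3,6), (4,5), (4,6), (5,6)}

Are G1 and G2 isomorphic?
Yes, isomorphic

The graphs are isomorphic.
One valid mapping φ: V(G1) → V(G2): 0→0, 1→3, 2→1, 3→2, 4→6, 5→5, 6→4

Verify φ preserves adjacency — for each edge of G1, its image is an edge of G2:
  (0,3) → (φ(0),φ(3)) = (0,2) ∈ E(G2) ✓
  (0,6) → (φ(0),φ(6)) = (0,4) ∈ E(G2) ✓
  (1,3) → (φ(1),φ(3)) = (2,3) ∈ E(G2) ✓
  (1,4) → (φ(1),φ(4)) = (3,6) ∈ E(G2) ✓
  (1,5) → (φ(1),φ(5)) = (3,5) ∈ E(G2) ✓
  (2,5) → (φ(2),φ(5)) = (1,5) ∈ E(G2) ✓
  (3,4) → (φ(3),φ(4)) = (2,6) ∈ E(G2) ✓
  (4,5) → (φ(4),φ(5)) = (5,6) ∈ E(G2) ✓
  (4,6) → (φ(4),φ(6)) = (4,6) ∈ E(G2) ✓
  (5,6) → (φ(5),φ(6)) = (4,5) ∈ E(G2) ✓
All 10 edges of G1 map to edges of G2, and |E(G1)| = |E(G2)| = 10, so φ is a bijection on edges as well as vertices. Hence G1 ≅ G2.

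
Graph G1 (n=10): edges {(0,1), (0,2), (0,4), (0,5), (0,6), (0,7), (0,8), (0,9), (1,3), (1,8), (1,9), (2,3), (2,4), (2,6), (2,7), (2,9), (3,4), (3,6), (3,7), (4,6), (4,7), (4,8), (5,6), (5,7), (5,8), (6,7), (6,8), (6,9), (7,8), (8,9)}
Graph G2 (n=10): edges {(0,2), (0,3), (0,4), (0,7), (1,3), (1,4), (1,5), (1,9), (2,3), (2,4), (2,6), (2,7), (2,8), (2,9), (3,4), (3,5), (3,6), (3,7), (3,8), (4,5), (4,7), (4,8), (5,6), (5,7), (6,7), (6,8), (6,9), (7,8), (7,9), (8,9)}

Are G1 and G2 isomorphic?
Yes, isomorphic

The graphs are isomorphic.
One valid mapping φ: V(G1) → V(G2): 0→3, 1→1, 2→6, 3→9, 4→8, 5→0, 6→7, 7→2, 8→4, 9→5

Verify φ preserves adjacency — for each edge of G1, its image is an edge of G2:
  (0,1) → (φ(0),φ(1)) = (1,3) ∈ E(G2) ✓
  (0,2) → (φ(0),φ(2)) = (3,6) ∈ E(G2) ✓
  (0,4) → (φ(0),φ(4)) = (3,8) ∈ E(G2) ✓
  (0,5) → (φ(0),φ(5)) = (0,3) ∈ E(G2) ✓
  (0,6) → (φ(0),φ(6)) = (3,7) ∈ E(G2) ✓
  (0,7) → (φ(0),φ(7)) = (2,3) ∈ E(G2) ✓
  (0,8) → (φ(0),φ(8)) = (3,4) ∈ E(G2) ✓
  (0,9) → (φ(0),φ(9)) = (3,5) ∈ E(G2) ✓
  (1,3) → (φ(1),φ(3)) = (1,9) ∈ E(G2) ✓
  (1,8) → (φ(1),φ(8)) = (1,4) ∈ E(G2) ✓
  (1,9) → (φ(1),φ(9)) = (1,5) ∈ E(G2) ✓
  (2,3) → (φ(2),φ(3)) = (6,9) ∈ E(G2) ✓
  (2,4) → (φ(2),φ(4)) = (6,8) ∈ E(G2) ✓
  (2,6) → (φ(2),φ(6)) = (6,7) ∈ E(G2) ✓
  (2,7) → (φ(2),φ(7)) = (2,6) ∈ E(G2) ✓
  (2,9) → (φ(2),φ(9)) = (5,6) ∈ E(G2) ✓
  (3,4) → (φ(3),φ(4)) = (8,9) ∈ E(G2) ✓
  (3,6) → (φ(3),φ(6)) = (7,9) ∈ E(G2) ✓
  (3,7) → (φ(3),φ(7)) = (2,9) ∈ E(G2) ✓
  (4,6) → (φ(4),φ(6)) = (7,8) ∈ E(G2) ✓
  (4,7) → (φ(4),φ(7)) = (2,8) ∈ E(G2) ✓
  (4,8) → (φ(4),φ(8)) = (4,8) ∈ E(G2) ✓
  (5,6) → (φ(5),φ(6)) = (0,7) ∈ E(G2) ✓
  (5,7) → (φ(5),φ(7)) = (0,2) ∈ E(G2) ✓
  (5,8) → (φ(5),φ(8)) = (0,4) ∈ E(G2) ✓
  (6,7) → (φ(6),φ(7)) = (2,7) ∈ E(G2) ✓
  (6,8) → (φ(6),φ(8)) = (4,7) ∈ E(G2) ✓
  (6,9) → (φ(6),φ(9)) = (5,7) ∈ E(G2) ✓
  (7,8) → (φ(7),φ(8)) = (2,4) ∈ E(G2) ✓
  (8,9) → (φ(8),φ(9)) = (4,5) ∈ E(G2) ✓
All 30 edges of G1 map to edges of G2, and |E(G1)| = |E(G2)| = 30, so φ is a bijection on edges as well as vertices. Hence G1 ≅ G2.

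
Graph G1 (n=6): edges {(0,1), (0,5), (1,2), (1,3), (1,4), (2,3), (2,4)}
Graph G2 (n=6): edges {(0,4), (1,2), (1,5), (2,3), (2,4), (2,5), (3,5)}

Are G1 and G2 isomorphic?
Yes, isomorphic

The graphs are isomorphic.
One valid mapping φ: V(G1) → V(G2): 0→4, 1→2, 2→5, 3→3, 4→1, 5→0

Verify φ preserves adjacency — for each edge of G1, its image is an edge of G2:
  (0,1) → (φ(0),φ(1)) = (2,4) ∈ E(G2) ✓
  (0,5) → (φ(0),φ(5)) = (0,4) ∈ E(G2) ✓
  (1,2) → (φ(1),φ(2)) = (2,5) ∈ E(G2) ✓
  (1,3) → (φ(1),φ(3)) = (2,3) ∈ E(G2) ✓
  (1,4) → (φ(1),φ(4)) = (1,2) ∈ E(G2) ✓
  (2,3) → (φ(2),φ(3)) = (3,5) ∈ E(G2) ✓
  (2,4) → (φ(2),φ(4)) = (1,5) ∈ E(G2) ✓
All 7 edges of G1 map to edges of G2, and |E(G1)| = |E(G2)| = 7, so φ is a bijection on edges as well as vertices. Hence G1 ≅ G2.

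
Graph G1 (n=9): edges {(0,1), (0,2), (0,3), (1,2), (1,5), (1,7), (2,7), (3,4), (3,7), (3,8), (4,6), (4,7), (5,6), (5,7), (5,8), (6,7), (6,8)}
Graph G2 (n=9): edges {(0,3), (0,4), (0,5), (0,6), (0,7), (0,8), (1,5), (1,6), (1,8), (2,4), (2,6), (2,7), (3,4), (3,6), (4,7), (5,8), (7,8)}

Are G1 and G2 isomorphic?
Yes, isomorphic

The graphs are isomorphic.
One valid mapping φ: V(G1) → V(G2): 0→1, 1→8, 2→5, 3→6, 4→3, 5→7, 6→4, 7→0, 8→2

Verify φ preserves adjacency — for each edge of G1, its image is an edge of G2:
  (0,1) → (φ(0),φ(1)) = (1,8) ∈ E(G2) ✓
  (0,2) → (φ(0),φ(2)) = (1,5) ∈ E(G2) ✓
  (0,3) → (φ(0),φ(3)) = (1,6) ∈ E(G2) ✓
  (1,2) → (φ(1),φ(2)) = (5,8) ∈ E(G2) ✓
  (1,5) → (φ(1),φ(5)) = (7,8) ∈ E(G2) ✓
  (1,7) → (φ(1),φ(7)) = (0,8) ∈ E(G2) ✓
  (2,7) → (φ(2),φ(7)) = (0,5) ∈ E(G2) ✓
  (3,4) → (φ(3),φ(4)) = (3,6) ∈ E(G2) ✓
  (3,7) → (φ(3),φ(7)) = (0,6) ∈ E(G2) ✓
  (3,8) → (φ(3),φ(8)) = (2,6) ∈ E(G2) ✓
  (4,6) → (φ(4),φ(6)) = (3,4) ∈ E(G2) ✓
  (4,7) → (φ(4),φ(7)) = (0,3) ∈ E(G2) ✓
  (5,6) → (φ(5),φ(6)) = (4,7) ∈ E(G2) ✓
  (5,7) → (φ(5),φ(7)) = (0,7) ∈ E(G2) ✓
  (5,8) → (φ(5),φ(8)) = (2,7) ∈ E(G2) ✓
  (6,7) → (φ(6),φ(7)) = (0,4) ∈ E(G2) ✓
  (6,8) → (φ(6),φ(8)) = (2,4) ∈ E(G2) ✓
All 17 edges of G1 map to edges of G2, and |E(G1)| = |E(G2)| = 17, so φ is a bijection on edges as well as vertices. Hence G1 ≅ G2.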